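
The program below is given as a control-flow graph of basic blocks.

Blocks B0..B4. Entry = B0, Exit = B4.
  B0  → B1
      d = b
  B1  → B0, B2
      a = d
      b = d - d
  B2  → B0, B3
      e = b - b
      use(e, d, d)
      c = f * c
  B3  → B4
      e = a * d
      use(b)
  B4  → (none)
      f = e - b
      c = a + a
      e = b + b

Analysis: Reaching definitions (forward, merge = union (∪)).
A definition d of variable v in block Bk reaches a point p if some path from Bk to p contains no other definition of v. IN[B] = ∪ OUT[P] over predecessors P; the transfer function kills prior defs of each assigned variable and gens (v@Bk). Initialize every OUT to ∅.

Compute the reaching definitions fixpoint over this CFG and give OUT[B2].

Fixpoint table:
  B0:   IN={a@B1, b@B1, c@B2, d@B0, e@B2}   OUT={a@B1, b@B1, c@B2, d@B0, e@B2}
  B1:   IN={a@B1, b@B1, c@B2, d@B0, e@B2}   OUT={a@B1, b@B1, c@B2, d@B0, e@B2}
  B2:   IN={a@B1, b@B1, c@B2, d@B0, e@B2}   OUT={a@B1, b@B1, c@B2, d@B0, e@B2}
  B3:   IN={a@B1, b@B1, c@B2, d@B0, e@B2}   OUT={a@B1, b@B1, c@B2, d@B0, e@B3}
  B4:   IN={a@B1, b@B1, c@B2, d@B0, e@B3}   OUT={a@B1, b@B1, c@B4, d@B0, e@B4, f@B4}

Merge at B2: IN[B2] = OUT[B1] = {a@B1, b@B1, c@B2, d@B0, e@B2}
Applying B2's transfer function to that IN value gives OUT[B2] (row B2 above).

Answer: {a@B1, b@B1, c@B2, d@B0, e@B2}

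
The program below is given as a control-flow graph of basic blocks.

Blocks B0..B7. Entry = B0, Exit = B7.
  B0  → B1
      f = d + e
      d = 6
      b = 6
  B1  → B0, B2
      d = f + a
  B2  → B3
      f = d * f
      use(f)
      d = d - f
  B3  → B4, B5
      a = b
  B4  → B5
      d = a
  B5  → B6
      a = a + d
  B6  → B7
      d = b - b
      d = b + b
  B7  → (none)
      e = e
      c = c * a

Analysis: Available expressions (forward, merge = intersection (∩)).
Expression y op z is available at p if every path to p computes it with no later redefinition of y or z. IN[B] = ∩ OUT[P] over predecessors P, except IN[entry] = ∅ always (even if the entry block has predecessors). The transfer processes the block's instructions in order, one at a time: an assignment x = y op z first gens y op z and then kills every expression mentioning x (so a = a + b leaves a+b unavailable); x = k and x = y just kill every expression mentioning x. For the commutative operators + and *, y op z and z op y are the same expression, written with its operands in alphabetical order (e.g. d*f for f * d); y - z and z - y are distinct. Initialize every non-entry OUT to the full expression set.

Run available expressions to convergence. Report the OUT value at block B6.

Answer: {b+b, b-b}

Derivation:
Fixpoint table:
  B0:   IN={}   OUT={}
  B1:   IN={}   OUT={a+f}
  B2:   IN={a+f}   OUT={}
  B3:   IN={}   OUT={}
  B4:   IN={}   OUT={}
  B5:   IN={}   OUT={}
  B6:   IN={}   OUT={b+b, b-b}
  B7:   IN={b+b, b-b}   OUT={b+b, b-b}

Merge at B6: IN[B6] = OUT[B5] = {}
Applying B6's transfer function to that IN value gives OUT[B6] (row B6 above).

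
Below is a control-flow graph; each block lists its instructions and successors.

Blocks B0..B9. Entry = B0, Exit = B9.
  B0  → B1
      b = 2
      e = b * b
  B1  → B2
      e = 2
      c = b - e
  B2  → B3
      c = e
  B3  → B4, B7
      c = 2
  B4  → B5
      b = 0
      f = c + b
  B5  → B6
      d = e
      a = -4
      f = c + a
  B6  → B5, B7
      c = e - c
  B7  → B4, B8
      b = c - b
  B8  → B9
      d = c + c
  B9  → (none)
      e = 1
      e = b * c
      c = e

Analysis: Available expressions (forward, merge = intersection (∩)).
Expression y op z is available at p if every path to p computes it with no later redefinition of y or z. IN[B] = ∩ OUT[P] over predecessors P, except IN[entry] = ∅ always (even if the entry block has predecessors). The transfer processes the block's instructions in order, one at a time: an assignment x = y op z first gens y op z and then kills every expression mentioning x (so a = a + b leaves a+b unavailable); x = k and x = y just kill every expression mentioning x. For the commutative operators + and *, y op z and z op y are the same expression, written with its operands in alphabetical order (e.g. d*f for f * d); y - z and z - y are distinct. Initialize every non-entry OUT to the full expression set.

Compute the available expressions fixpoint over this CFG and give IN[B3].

Converged values:
  B0:  IN={}  OUT={b*b}
  B1:  IN={b*b}  OUT={b*b, b-e}
  B2:  IN={b*b, b-e}  OUT={b*b, b-e}
  B3:  IN={b*b, b-e}  OUT={b*b, b-e}
  B4:  IN={}  OUT={b+c}
  B5:  IN={}  OUT={a+c}
  B6:  IN={a+c}  OUT={}
  B7:  IN={}  OUT={}
  B8:  IN={}  OUT={c+c}
  B9:  IN={c+c}  OUT={}

Merge at B3: IN[B3] = OUT[B2] = {b*b, b-e}

Answer: {b*b, b-e}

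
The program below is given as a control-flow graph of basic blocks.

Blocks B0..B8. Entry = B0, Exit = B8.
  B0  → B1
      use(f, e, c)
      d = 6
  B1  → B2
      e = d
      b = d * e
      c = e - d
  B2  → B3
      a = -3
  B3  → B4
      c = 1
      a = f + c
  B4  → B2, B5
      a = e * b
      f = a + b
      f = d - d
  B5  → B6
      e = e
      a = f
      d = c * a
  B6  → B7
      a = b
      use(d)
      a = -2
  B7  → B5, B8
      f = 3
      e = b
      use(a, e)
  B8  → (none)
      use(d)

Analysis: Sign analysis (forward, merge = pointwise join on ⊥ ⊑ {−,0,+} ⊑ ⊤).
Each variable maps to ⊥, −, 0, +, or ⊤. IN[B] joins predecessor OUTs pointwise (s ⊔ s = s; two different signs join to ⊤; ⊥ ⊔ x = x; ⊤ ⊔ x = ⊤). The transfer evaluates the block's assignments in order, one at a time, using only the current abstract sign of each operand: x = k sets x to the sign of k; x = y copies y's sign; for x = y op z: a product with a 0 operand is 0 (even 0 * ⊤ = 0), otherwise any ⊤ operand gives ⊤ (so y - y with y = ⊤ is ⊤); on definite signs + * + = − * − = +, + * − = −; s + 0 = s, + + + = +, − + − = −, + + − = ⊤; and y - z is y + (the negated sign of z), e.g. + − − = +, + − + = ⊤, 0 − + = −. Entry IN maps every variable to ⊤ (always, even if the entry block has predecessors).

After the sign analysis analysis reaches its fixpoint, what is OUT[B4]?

Converged values:
  B0: | IN=(all ⊤) | OUT={d:+; rest ⊤}
  B1: | IN={d:+; rest ⊤} | OUT={b:+, d:+, e:+; rest ⊤}
  B2: | IN={b:+, d:+, e:+; rest ⊤} | OUT={a:-, b:+, d:+, e:+; rest ⊤}
  B3: | IN={a:-, b:+, d:+, e:+; rest ⊤} | OUT={b:+, c:+, d:+, e:+; rest ⊤}
  B4: | IN={b:+, c:+, d:+, e:+; rest ⊤} | OUT={a:+, b:+, c:+, d:+, e:+; rest ⊤}
  B5: | IN={b:+, c:+, e:+; rest ⊤} | OUT={b:+, c:+, e:+; rest ⊤}
  B6: | IN={b:+, c:+, e:+; rest ⊤} | OUT={a:-, b:+, c:+, e:+; rest ⊤}
  B7: | IN={a:-, b:+, c:+, e:+; rest ⊤} | OUT={a:-, b:+, c:+, e:+, f:+; rest ⊤}
  B8: | IN={a:-, b:+, c:+, e:+, f:+; rest ⊤} | OUT={a:-, b:+, c:+, e:+, f:+; rest ⊤}

Merge at B4: IN[B4] = OUT[B3] = {a: ⊤, b: +, c: +, d: +, e: +, f: ⊤}
Applying B4's transfer function to that IN value gives OUT[B4] (row B4 above).

Answer: {a: +, b: +, c: +, d: +, e: +, f: ⊤}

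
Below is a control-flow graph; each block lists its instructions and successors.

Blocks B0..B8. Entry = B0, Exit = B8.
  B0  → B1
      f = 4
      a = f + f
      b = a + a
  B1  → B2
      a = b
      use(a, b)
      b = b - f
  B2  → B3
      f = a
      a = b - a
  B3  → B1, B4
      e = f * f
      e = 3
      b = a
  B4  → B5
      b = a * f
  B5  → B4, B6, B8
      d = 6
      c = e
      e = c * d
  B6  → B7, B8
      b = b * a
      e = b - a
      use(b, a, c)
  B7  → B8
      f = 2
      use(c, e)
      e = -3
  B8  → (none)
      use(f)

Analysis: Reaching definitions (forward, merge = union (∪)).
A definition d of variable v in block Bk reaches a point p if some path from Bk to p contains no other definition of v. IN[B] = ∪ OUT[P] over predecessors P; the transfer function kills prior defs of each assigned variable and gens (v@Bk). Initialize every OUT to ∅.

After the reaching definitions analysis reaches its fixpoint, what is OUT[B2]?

Converged values:
  B0:  IN={}  OUT={a@B0, b@B0, f@B0}
  B1:  IN={a@B0, a@B2, b@B0, b@B3, e@B3, f@B0, f@B2}  OUT={a@B1, b@B1, e@B3, f@B0, f@B2}
  B2:  IN={a@B1, b@B1, e@B3, f@B0, f@B2}  OUT={a@B2, b@B1, e@B3, f@B2}
  B3:  IN={a@B2, b@B1, e@B3, f@B2}  OUT={a@B2, b@B3, e@B3, f@B2}
  B4:  IN={a@B2, b@B3, b@B4, c@B5, d@B5, e@B3, e@B5, f@B2}  OUT={a@B2, b@B4, c@B5, d@B5, e@B3, e@B5, f@B2}
  B5:  IN={a@B2, b@B4, c@B5, d@B5, e@B3, e@B5, f@B2}  OUT={a@B2, b@B4, c@B5, d@B5, e@B5, f@B2}
  B6:  IN={a@B2, b@B4, c@B5, d@B5, e@B5, f@B2}  OUT={a@B2, b@B6, c@B5, d@B5, e@B6, f@B2}
  B7:  IN={a@B2, b@B6, c@B5, d@B5, e@B6, f@B2}  OUT={a@B2, b@B6, c@B5, d@B5, e@B7, f@B7}
  B8:  IN={a@B2, b@B4, b@B6, c@B5, d@B5, e@B5, e@B6, e@B7, f@B2, f@B7}  OUT={a@B2, b@B4, b@B6, c@B5, d@B5, e@B5, e@B6, e@B7, f@B2, f@B7}

Merge at B2: IN[B2] = OUT[B1] = {a@B1, b@B1, e@B3, f@B0, f@B2}
Applying B2's transfer function to that IN value gives OUT[B2] (row B2 above).

Answer: {a@B2, b@B1, e@B3, f@B2}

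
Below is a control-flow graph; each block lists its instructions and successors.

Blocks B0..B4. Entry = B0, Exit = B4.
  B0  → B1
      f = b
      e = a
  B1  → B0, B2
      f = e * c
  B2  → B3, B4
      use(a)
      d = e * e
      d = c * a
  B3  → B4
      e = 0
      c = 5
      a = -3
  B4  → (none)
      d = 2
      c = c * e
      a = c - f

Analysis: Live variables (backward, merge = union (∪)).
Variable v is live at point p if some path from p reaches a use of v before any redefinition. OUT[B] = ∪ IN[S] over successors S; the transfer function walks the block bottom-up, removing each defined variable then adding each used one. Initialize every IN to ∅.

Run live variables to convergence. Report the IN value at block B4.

Per-block solution:
  B0:   IN={a, b, c}   OUT={a, b, c, e}
  B1:   IN={a, b, c, e}   OUT={a, b, c, e, f}
  B2:   IN={a, c, e, f}   OUT={c, e, f}
  B3:   IN={f}   OUT={c, e, f}
  B4:   IN={c, e, f}   OUT={}

B4 is the boundary node: OUT[B4] = {}
Applying B4's transfer function to that OUT value gives IN[B4] (row B4 above).

Answer: {c, e, f}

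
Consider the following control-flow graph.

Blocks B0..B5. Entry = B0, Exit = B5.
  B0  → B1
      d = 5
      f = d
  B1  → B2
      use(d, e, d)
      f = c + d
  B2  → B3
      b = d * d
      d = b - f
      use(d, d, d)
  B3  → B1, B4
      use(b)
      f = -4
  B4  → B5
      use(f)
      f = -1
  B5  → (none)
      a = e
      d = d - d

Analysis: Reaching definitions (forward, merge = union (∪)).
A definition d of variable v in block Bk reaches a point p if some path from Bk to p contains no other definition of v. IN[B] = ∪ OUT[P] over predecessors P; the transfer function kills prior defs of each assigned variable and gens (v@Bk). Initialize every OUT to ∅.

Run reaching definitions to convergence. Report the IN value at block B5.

Fixpoint table:
  B0:  IN={}  OUT={d@B0, f@B0}
  B1:  IN={b@B2, d@B0, d@B2, f@B0, f@B3}  OUT={b@B2, d@B0, d@B2, f@B1}
  B2:  IN={b@B2, d@B0, d@B2, f@B1}  OUT={b@B2, d@B2, f@B1}
  B3:  IN={b@B2, d@B2, f@B1}  OUT={b@B2, d@B2, f@B3}
  B4:  IN={b@B2, d@B2, f@B3}  OUT={b@B2, d@B2, f@B4}
  B5:  IN={b@B2, d@B2, f@B4}  OUT={a@B5, b@B2, d@B5, f@B4}

Merge at B5: IN[B5] = OUT[B4] = {b@B2, d@B2, f@B4}

Answer: {b@B2, d@B2, f@B4}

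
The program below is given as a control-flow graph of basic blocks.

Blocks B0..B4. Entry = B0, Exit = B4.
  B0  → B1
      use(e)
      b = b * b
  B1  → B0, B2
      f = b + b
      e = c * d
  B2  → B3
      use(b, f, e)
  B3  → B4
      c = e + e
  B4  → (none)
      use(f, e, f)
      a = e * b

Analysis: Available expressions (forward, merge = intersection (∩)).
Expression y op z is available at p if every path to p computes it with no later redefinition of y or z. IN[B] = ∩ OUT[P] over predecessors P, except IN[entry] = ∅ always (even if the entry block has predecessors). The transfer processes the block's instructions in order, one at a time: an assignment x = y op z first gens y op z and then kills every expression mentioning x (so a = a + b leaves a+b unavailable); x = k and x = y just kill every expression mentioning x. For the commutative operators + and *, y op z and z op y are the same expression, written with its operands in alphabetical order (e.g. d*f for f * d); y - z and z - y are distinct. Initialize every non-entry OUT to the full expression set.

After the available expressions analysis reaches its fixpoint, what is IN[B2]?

Per-block solution:
  B0:  IN={}  OUT={}
  B1:  IN={}  OUT={b+b, c*d}
  B2:  IN={b+b, c*d}  OUT={b+b, c*d}
  B3:  IN={b+b, c*d}  OUT={b+b, e+e}
  B4:  IN={b+b, e+e}  OUT={b*e, b+b, e+e}

Merge at B2: IN[B2] = OUT[B1] = {b+b, c*d}

Answer: {b+b, c*d}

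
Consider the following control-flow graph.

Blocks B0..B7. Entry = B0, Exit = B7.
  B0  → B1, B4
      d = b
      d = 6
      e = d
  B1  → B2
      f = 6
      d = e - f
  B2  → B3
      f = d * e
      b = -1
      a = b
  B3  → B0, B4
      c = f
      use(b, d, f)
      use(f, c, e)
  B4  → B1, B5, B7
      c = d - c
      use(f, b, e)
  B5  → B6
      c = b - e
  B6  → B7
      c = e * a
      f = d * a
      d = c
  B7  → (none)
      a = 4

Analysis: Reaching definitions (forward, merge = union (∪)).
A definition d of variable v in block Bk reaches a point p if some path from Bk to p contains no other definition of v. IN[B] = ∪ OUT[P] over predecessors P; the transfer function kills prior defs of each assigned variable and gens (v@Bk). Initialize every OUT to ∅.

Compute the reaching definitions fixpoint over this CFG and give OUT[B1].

Fixpoint table:
  B0: | IN={a@B2, b@B2, c@B3, d@B1, e@B0, f@B2} | OUT={a@B2, b@B2, c@B3, d@B0, e@B0, f@B2}
  B1: | IN={a@B2, b@B2, c@B3, c@B4, d@B0, d@B1, e@B0, f@B2} | OUT={a@B2, b@B2, c@B3, c@B4, d@B1, e@B0, f@B1}
  B2: | IN={a@B2, b@B2, c@B3, c@B4, d@B1, e@B0, f@B1} | OUT={a@B2, b@B2, c@B3, c@B4, d@B1, e@B0, f@B2}
  B3: | IN={a@B2, b@B2, c@B3, c@B4, d@B1, e@B0, f@B2} | OUT={a@B2, b@B2, c@B3, d@B1, e@B0, f@B2}
  B4: | IN={a@B2, b@B2, c@B3, d@B0, d@B1, e@B0, f@B2} | OUT={a@B2, b@B2, c@B4, d@B0, d@B1, e@B0, f@B2}
  B5: | IN={a@B2, b@B2, c@B4, d@B0, d@B1, e@B0, f@B2} | OUT={a@B2, b@B2, c@B5, d@B0, d@B1, e@B0, f@B2}
  B6: | IN={a@B2, b@B2, c@B5, d@B0, d@B1, e@B0, f@B2} | OUT={a@B2, b@B2, c@B6, d@B6, e@B0, f@B6}
  B7: | IN={a@B2, b@B2, c@B4, c@B6, d@B0, d@B1, d@B6, e@B0, f@B2, f@B6} | OUT={a@B7, b@B2, c@B4, c@B6, d@B0, d@B1, d@B6, e@B0, f@B2, f@B6}

Merge at B1: IN[B1] = OUT[B0] ⊔ OUT[B4] = {a@B2, b@B2, c@B3, c@B4, d@B0, d@B1, e@B0, f@B2}
Applying B1's transfer function to that IN value gives OUT[B1] (row B1 above).

Answer: {a@B2, b@B2, c@B3, c@B4, d@B1, e@B0, f@B1}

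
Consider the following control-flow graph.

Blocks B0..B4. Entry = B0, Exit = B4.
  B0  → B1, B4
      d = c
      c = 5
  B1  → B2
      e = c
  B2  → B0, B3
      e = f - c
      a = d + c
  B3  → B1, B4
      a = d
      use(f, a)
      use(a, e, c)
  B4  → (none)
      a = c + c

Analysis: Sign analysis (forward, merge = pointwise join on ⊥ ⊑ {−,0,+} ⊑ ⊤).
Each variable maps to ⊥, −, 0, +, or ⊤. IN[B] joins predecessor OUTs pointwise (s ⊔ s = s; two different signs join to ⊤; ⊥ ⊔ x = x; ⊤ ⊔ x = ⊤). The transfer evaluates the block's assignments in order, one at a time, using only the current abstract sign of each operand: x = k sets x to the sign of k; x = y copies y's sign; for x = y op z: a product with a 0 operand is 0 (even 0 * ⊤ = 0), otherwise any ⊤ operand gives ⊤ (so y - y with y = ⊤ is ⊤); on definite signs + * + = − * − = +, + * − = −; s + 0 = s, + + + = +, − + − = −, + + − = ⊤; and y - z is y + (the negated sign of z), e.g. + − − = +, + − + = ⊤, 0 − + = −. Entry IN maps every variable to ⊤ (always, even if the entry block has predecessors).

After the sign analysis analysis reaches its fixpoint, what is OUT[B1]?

Converged values:
  B0:  IN=(all ⊤)  OUT={c:+; rest ⊤}
  B1:  IN={c:+; rest ⊤}  OUT={c:+, e:+; rest ⊤}
  B2:  IN={c:+, e:+; rest ⊤}  OUT={c:+; rest ⊤}
  B3:  IN={c:+; rest ⊤}  OUT={c:+; rest ⊤}
  B4:  IN={c:+; rest ⊤}  OUT={a:+, c:+; rest ⊤}

Merge at B1: IN[B1] = OUT[B0] ⊔ OUT[B3] = {a: ⊤, b: ⊤, c: +, d: ⊤, e: ⊤, f: ⊤}
Applying B1's transfer function to that IN value gives OUT[B1] (row B1 above).

Answer: {a: ⊤, b: ⊤, c: +, d: ⊤, e: +, f: ⊤}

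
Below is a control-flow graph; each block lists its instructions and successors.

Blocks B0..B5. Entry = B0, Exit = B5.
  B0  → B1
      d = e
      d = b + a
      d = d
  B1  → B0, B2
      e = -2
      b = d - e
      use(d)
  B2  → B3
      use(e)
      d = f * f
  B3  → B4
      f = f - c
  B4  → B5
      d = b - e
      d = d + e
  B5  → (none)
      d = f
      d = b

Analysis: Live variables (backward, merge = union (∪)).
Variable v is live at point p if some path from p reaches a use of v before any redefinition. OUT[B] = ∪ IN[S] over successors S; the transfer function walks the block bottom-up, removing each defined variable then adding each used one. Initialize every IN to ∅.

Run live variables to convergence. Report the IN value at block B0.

Per-block solution:
  B0: | IN={a, b, c, e, f} | OUT={a, c, d, f}
  B1: | IN={a, c, d, f} | OUT={a, b, c, e, f}
  B2: | IN={b, c, e, f} | OUT={b, c, e, f}
  B3: | IN={b, c, e, f} | OUT={b, e, f}
  B4: | IN={b, e, f} | OUT={b, f}
  B5: | IN={b, f} | OUT={}

Merge at B0: OUT[B0] = IN[B1] = {a, c, d, f}
Applying B0's transfer function to that OUT value gives IN[B0] (row B0 above).

Answer: {a, b, c, e, f}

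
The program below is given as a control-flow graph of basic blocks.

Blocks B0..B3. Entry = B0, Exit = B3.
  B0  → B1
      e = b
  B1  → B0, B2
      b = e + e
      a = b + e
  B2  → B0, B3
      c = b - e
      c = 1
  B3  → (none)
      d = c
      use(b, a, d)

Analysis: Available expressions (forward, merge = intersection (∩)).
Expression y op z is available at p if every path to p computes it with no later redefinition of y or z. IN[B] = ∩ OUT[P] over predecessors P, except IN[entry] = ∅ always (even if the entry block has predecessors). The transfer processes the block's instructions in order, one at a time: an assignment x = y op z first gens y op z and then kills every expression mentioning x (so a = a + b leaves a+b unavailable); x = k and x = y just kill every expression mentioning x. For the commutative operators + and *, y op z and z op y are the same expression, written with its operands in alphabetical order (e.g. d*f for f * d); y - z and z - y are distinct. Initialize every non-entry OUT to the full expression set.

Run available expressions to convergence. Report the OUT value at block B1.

Per-block solution:
  B0:   IN={}   OUT={}
  B1:   IN={}   OUT={b+e, e+e}
  B2:   IN={b+e, e+e}   OUT={b+e, b-e, e+e}
  B3:   IN={b+e, b-e, e+e}   OUT={b+e, b-e, e+e}

Merge at B1: IN[B1] = OUT[B0] = {}
Applying B1's transfer function to that IN value gives OUT[B1] (row B1 above).

Answer: {b+e, e+e}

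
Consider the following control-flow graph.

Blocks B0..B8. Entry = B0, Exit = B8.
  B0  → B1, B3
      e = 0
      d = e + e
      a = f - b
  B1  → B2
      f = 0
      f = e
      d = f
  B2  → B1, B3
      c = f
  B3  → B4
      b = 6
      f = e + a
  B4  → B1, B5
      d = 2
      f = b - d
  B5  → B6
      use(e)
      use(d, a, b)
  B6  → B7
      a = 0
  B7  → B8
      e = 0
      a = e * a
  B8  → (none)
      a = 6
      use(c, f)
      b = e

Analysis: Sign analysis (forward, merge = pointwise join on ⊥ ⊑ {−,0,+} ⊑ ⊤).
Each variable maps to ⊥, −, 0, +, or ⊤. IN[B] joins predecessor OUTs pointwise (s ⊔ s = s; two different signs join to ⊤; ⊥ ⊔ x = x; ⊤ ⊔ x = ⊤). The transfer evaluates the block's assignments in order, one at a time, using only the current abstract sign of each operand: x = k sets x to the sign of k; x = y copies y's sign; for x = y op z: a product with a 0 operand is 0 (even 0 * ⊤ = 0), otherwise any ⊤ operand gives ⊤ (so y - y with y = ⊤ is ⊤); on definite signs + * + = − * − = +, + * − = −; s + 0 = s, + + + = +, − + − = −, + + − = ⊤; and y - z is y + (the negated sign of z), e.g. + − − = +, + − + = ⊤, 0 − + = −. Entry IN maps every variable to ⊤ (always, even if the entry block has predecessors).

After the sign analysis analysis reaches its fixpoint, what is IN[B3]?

Answer: {a: ⊤, b: ⊤, c: ⊤, d: 0, e: 0, f: ⊤}

Trace:
Per-block solution:
  B0:   IN=(all ⊤)   OUT={d:0, e:0; rest ⊤}
  B1:   IN={e:0; rest ⊤}   OUT={d:0, e:0, f:0; rest ⊤}
  B2:   IN={d:0, e:0, f:0; rest ⊤}   OUT={c:0, d:0, e:0, f:0; rest ⊤}
  B3:   IN={d:0, e:0; rest ⊤}   OUT={b:+, d:0, e:0; rest ⊤}
  B4:   IN={b:+, d:0, e:0; rest ⊤}   OUT={b:+, d:+, e:0; rest ⊤}
  B5:   IN={b:+, d:+, e:0; rest ⊤}   OUT={b:+, d:+, e:0; rest ⊤}
  B6:   IN={b:+, d:+, e:0; rest ⊤}   OUT={a:0, b:+, d:+, e:0; rest ⊤}
  B7:   IN={a:0, b:+, d:+, e:0; rest ⊤}   OUT={a:0, b:+, d:+, e:0; rest ⊤}
  B8:   IN={a:0, b:+, d:+, e:0; rest ⊤}   OUT={a:+, b:0, d:+, e:0; rest ⊤}

Merge at B3: IN[B3] = OUT[B0] ⊔ OUT[B2] = {a: ⊤, b: ⊤, c: ⊤, d: 0, e: 0, f: ⊤}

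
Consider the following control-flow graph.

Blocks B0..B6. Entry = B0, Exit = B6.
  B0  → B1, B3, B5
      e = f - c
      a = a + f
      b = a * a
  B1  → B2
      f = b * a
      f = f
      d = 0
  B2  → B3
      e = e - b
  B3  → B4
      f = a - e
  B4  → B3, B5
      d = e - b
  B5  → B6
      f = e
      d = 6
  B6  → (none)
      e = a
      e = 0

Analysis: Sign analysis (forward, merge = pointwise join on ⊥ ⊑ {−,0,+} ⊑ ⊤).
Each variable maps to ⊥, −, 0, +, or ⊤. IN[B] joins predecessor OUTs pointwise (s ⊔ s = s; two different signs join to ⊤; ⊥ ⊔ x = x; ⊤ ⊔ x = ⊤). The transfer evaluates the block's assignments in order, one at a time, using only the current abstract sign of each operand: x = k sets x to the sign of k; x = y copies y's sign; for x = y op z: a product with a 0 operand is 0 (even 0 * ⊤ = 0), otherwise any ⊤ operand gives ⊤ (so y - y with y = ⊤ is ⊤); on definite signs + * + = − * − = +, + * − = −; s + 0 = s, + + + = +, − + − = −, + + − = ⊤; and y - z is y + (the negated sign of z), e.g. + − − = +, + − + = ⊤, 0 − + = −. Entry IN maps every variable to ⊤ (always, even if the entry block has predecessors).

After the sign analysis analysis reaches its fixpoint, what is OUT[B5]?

Answer: {a: ⊤, b: ⊤, c: ⊤, d: +, e: ⊤, f: ⊤}

Working:
Per-block solution:
  B0:  IN=(all ⊤)  OUT=(all ⊤)
  B1:  IN=(all ⊤)  OUT={d:0; rest ⊤}
  B2:  IN={d:0; rest ⊤}  OUT={d:0; rest ⊤}
  B3:  IN=(all ⊤)  OUT=(all ⊤)
  B4:  IN=(all ⊤)  OUT=(all ⊤)
  B5:  IN=(all ⊤)  OUT={d:+; rest ⊤}
  B6:  IN={d:+; rest ⊤}  OUT={d:+, e:0; rest ⊤}

Merge at B5: IN[B5] = OUT[B0] ⊔ OUT[B4] = {a: ⊤, b: ⊤, c: ⊤, d: ⊤, e: ⊤, f: ⊤}
Applying B5's transfer function to that IN value gives OUT[B5] (row B5 above).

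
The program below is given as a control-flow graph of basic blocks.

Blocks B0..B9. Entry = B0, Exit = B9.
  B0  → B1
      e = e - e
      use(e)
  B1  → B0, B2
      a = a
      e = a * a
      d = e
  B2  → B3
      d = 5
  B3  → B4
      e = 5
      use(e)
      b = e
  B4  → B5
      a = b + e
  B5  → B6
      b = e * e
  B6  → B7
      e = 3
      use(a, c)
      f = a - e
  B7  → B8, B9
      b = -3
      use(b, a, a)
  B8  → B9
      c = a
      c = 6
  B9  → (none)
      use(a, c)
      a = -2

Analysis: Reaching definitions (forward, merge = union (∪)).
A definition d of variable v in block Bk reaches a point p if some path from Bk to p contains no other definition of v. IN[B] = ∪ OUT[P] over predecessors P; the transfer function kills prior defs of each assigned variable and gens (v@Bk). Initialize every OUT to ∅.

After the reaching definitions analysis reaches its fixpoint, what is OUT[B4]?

Answer: {a@B4, b@B3, d@B2, e@B3}

Trace:
Fixpoint table:
  B0:   IN={a@B1, d@B1, e@B1}   OUT={a@B1, d@B1, e@B0}
  B1:   IN={a@B1, d@B1, e@B0}   OUT={a@B1, d@B1, e@B1}
  B2:   IN={a@B1, d@B1, e@B1}   OUT={a@B1, d@B2, e@B1}
  B3:   IN={a@B1, d@B2, e@B1}   OUT={a@B1, b@B3, d@B2, e@B3}
  B4:   IN={a@B1, b@B3, d@B2, e@B3}   OUT={a@B4, b@B3, d@B2, e@B3}
  B5:   IN={a@B4, b@B3, d@B2, e@B3}   OUT={a@B4, b@B5, d@B2, e@B3}
  B6:   IN={a@B4, b@B5, d@B2, e@B3}   OUT={a@B4, b@B5, d@B2, e@B6, f@B6}
  B7:   IN={a@B4, b@B5, d@B2, e@B6, f@B6}   OUT={a@B4, b@B7, d@B2, e@B6, f@B6}
  B8:   IN={a@B4, b@B7, d@B2, e@B6, f@B6}   OUT={a@B4, b@B7, c@B8, d@B2, e@B6, f@B6}
  B9:   IN={a@B4, b@B7, c@B8, d@B2, e@B6, f@B6}   OUT={a@B9, b@B7, c@B8, d@B2, e@B6, f@B6}

Merge at B4: IN[B4] = OUT[B3] = {a@B1, b@B3, d@B2, e@B3}
Applying B4's transfer function to that IN value gives OUT[B4] (row B4 above).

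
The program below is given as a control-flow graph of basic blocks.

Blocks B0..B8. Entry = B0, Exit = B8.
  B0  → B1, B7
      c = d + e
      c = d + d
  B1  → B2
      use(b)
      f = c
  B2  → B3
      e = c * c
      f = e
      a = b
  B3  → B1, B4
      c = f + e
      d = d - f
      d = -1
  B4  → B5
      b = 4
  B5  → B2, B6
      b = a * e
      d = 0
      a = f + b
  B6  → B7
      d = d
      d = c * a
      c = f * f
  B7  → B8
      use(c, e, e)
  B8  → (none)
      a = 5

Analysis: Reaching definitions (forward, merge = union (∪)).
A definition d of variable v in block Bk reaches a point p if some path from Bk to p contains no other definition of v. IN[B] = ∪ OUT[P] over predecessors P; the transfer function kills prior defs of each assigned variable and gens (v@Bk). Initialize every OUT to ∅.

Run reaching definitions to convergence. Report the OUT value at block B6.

Answer: {a@B5, b@B5, c@B6, d@B6, e@B2, f@B2}

Trace:
Per-block solution:
  B0: | IN={} | OUT={c@B0}
  B1: | IN={a@B2, b@B5, c@B0, c@B3, d@B3, e@B2, f@B2} | OUT={a@B2, b@B5, c@B0, c@B3, d@B3, e@B2, f@B1}
  B2: | IN={a@B2, a@B5, b@B5, c@B0, c@B3, d@B3, d@B5, e@B2, f@B1, f@B2} | OUT={a@B2, b@B5, c@B0, c@B3, d@B3, d@B5, e@B2, f@B2}
  B3: | IN={a@B2, b@B5, c@B0, c@B3, d@B3, d@B5, e@B2, f@B2} | OUT={a@B2, b@B5, c@B3, d@B3, e@B2, f@B2}
  B4: | IN={a@B2, b@B5, c@B3, d@B3, e@B2, f@B2} | OUT={a@B2, b@B4, c@B3, d@B3, e@B2, f@B2}
  B5: | IN={a@B2, b@B4, c@B3, d@B3, e@B2, f@B2} | OUT={a@B5, b@B5, c@B3, d@B5, e@B2, f@B2}
  B6: | IN={a@B5, b@B5, c@B3, d@B5, e@B2, f@B2} | OUT={a@B5, b@B5, c@B6, d@B6, e@B2, f@B2}
  B7: | IN={a@B5, b@B5, c@B0, c@B6, d@B6, e@B2, f@B2} | OUT={a@B5, b@B5, c@B0, c@B6, d@B6, e@B2, f@B2}
  B8: | IN={a@B5, b@B5, c@B0, c@B6, d@B6, e@B2, f@B2} | OUT={a@B8, b@B5, c@B0, c@B6, d@B6, e@B2, f@B2}

Merge at B6: IN[B6] = OUT[B5] = {a@B5, b@B5, c@B3, d@B5, e@B2, f@B2}
Applying B6's transfer function to that IN value gives OUT[B6] (row B6 above).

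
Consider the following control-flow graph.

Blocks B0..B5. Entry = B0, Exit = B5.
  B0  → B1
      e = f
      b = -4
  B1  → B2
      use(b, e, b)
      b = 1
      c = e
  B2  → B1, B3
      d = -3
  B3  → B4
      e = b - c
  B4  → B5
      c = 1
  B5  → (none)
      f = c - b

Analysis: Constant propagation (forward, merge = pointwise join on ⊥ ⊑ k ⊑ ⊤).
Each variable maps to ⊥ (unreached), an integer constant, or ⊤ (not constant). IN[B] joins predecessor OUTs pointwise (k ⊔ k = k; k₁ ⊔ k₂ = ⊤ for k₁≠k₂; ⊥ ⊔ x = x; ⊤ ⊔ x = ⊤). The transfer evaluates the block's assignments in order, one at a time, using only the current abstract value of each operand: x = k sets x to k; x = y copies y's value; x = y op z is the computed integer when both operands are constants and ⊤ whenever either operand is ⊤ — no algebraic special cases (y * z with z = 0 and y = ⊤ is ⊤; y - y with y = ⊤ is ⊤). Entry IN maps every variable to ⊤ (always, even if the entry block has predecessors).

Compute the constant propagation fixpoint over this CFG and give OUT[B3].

Answer: {a: ⊤, b: 1, c: ⊤, d: -3, e: ⊤, f: ⊤}

Trace:
Fixpoint table:
  B0:  IN=(all ⊤)  OUT={b:-4; rest ⊤}
  B1:  IN=(all ⊤)  OUT={b:1; rest ⊤}
  B2:  IN={b:1; rest ⊤}  OUT={b:1, d:-3; rest ⊤}
  B3:  IN={b:1, d:-3; rest ⊤}  OUT={b:1, d:-3; rest ⊤}
  B4:  IN={b:1, d:-3; rest ⊤}  OUT={b:1, c:1, d:-3; rest ⊤}
  B5:  IN={b:1, c:1, d:-3; rest ⊤}  OUT={b:1, c:1, d:-3, f:0; rest ⊤}

Merge at B3: IN[B3] = OUT[B2] = {a: ⊤, b: 1, c: ⊤, d: -3, e: ⊤, f: ⊤}
Applying B3's transfer function to that IN value gives OUT[B3] (row B3 above).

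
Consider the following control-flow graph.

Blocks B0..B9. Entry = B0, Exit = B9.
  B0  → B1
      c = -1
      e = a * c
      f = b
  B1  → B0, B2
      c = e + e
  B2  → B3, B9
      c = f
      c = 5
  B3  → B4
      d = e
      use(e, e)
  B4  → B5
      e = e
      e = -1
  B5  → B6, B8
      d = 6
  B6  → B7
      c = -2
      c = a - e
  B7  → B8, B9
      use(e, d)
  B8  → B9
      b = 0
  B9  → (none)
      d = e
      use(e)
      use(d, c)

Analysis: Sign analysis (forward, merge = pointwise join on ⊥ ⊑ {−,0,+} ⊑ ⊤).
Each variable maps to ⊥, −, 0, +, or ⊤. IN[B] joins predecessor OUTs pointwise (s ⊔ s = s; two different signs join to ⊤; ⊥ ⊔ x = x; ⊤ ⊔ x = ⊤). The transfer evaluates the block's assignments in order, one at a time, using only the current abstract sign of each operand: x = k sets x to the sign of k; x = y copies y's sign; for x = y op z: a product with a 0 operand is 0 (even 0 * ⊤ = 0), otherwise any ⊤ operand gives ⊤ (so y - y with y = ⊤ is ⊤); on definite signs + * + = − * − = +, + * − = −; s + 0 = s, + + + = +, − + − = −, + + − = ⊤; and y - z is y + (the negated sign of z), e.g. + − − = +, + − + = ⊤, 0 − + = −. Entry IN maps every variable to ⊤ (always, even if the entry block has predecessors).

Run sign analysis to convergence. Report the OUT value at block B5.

Answer: {a: ⊤, b: ⊤, c: +, d: +, e: -, f: ⊤}

Trace:
Per-block solution:
  B0:   IN=(all ⊤)   OUT={c:-; rest ⊤}
  B1:   IN={c:-; rest ⊤}   OUT=(all ⊤)
  B2:   IN=(all ⊤)   OUT={c:+; rest ⊤}
  B3:   IN={c:+; rest ⊤}   OUT={c:+; rest ⊤}
  B4:   IN={c:+; rest ⊤}   OUT={c:+, e:-; rest ⊤}
  B5:   IN={c:+, e:-; rest ⊤}   OUT={c:+, d:+, e:-; rest ⊤}
  B6:   IN={c:+, d:+, e:-; rest ⊤}   OUT={d:+, e:-; rest ⊤}
  B7:   IN={d:+, e:-; rest ⊤}   OUT={d:+, e:-; rest ⊤}
  B8:   IN={d:+, e:-; rest ⊤}   OUT={b:0, d:+, e:-; rest ⊤}
  B9:   IN=(all ⊤)   OUT=(all ⊤)

Merge at B5: IN[B5] = OUT[B4] = {a: ⊤, b: ⊤, c: +, d: ⊤, e: -, f: ⊤}
Applying B5's transfer function to that IN value gives OUT[B5] (row B5 above).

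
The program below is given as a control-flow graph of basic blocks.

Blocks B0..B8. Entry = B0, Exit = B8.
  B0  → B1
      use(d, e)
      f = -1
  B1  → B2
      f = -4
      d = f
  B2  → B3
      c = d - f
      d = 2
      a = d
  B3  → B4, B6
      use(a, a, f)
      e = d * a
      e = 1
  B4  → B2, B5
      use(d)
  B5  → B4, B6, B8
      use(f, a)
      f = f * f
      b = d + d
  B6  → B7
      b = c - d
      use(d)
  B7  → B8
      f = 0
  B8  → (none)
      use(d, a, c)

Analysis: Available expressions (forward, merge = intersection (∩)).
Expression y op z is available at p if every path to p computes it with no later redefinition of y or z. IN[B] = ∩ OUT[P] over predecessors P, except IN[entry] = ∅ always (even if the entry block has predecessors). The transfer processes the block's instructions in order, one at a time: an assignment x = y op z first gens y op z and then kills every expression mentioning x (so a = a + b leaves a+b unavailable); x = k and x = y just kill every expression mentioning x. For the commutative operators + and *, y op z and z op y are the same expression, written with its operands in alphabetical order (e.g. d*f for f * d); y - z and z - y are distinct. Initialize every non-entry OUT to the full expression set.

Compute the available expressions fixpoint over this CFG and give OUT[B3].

Converged values:
  B0:  IN={}  OUT={}
  B1:  IN={}  OUT={}
  B2:  IN={}  OUT={}
  B3:  IN={}  OUT={a*d}
  B4:  IN={a*d}  OUT={a*d}
  B5:  IN={a*d}  OUT={a*d, d+d}
  B6:  IN={a*d}  OUT={a*d, c-d}
  B7:  IN={a*d, c-d}  OUT={a*d, c-d}
  B8:  IN={a*d}  OUT={a*d}

Merge at B3: IN[B3] = OUT[B2] = {}
Applying B3's transfer function to that IN value gives OUT[B3] (row B3 above).

Answer: {a*d}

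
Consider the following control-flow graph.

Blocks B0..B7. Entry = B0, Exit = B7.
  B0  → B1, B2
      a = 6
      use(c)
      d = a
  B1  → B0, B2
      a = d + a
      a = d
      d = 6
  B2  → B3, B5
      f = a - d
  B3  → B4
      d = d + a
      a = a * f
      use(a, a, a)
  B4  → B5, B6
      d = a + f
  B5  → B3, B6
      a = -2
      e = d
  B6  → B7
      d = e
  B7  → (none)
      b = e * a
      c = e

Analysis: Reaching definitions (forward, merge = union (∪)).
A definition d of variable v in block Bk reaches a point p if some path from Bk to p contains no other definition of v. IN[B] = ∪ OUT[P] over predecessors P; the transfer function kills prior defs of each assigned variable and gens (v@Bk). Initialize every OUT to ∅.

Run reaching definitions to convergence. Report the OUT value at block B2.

Converged values:
  B0:   IN={a@B1, d@B1}   OUT={a@B0, d@B0}
  B1:   IN={a@B0, d@B0}   OUT={a@B1, d@B1}
  B2:   IN={a@B0, a@B1, d@B0, d@B1}   OUT={a@B0, a@B1, d@B0, d@B1, f@B2}
  B3:   IN={a@B0, a@B1, a@B5, d@B0, d@B1, d@B4, e@B5, f@B2}   OUT={a@B3, d@B3, e@B5, f@B2}
  B4:   IN={a@B3, d@B3, e@B5, f@B2}   OUT={a@B3, d@B4, e@B5, f@B2}
  B5:   IN={a@B0, a@B1, a@B3, d@B0, d@B1, d@B4, e@B5, f@B2}   OUT={a@B5, d@B0, d@B1, d@B4, e@B5, f@B2}
  B6:   IN={a@B3, a@B5, d@B0, d@B1, d@B4, e@B5, f@B2}   OUT={a@B3, a@B5, d@B6, e@B5, f@B2}
  B7:   IN={a@B3, a@B5, d@B6, e@B5, f@B2}   OUT={a@B3, a@B5, b@B7, c@B7, d@B6, e@B5, f@B2}

Merge at B2: IN[B2] = OUT[B0] ⊔ OUT[B1] = {a@B0, a@B1, d@B0, d@B1}
Applying B2's transfer function to that IN value gives OUT[B2] (row B2 above).

Answer: {a@B0, a@B1, d@B0, d@B1, f@B2}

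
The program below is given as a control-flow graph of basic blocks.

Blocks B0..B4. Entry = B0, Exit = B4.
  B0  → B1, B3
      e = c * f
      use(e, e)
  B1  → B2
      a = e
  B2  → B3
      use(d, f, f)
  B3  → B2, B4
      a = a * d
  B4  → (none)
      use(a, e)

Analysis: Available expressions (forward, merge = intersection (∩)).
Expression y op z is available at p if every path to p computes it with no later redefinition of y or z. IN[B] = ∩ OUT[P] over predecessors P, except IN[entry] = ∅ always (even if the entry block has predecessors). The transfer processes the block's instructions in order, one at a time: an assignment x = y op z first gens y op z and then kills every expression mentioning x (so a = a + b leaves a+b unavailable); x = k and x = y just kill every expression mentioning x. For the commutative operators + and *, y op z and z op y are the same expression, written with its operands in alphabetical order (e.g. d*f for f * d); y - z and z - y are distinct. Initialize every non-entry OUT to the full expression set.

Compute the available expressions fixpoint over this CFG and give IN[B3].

Per-block solution:
  B0:   IN={}   OUT={c*f}
  B1:   IN={c*f}   OUT={c*f}
  B2:   IN={c*f}   OUT={c*f}
  B3:   IN={c*f}   OUT={c*f}
  B4:   IN={c*f}   OUT={c*f}

Merge at B3: IN[B3] = OUT[B0] ∩ OUT[B2] = {c*f}

Answer: {c*f}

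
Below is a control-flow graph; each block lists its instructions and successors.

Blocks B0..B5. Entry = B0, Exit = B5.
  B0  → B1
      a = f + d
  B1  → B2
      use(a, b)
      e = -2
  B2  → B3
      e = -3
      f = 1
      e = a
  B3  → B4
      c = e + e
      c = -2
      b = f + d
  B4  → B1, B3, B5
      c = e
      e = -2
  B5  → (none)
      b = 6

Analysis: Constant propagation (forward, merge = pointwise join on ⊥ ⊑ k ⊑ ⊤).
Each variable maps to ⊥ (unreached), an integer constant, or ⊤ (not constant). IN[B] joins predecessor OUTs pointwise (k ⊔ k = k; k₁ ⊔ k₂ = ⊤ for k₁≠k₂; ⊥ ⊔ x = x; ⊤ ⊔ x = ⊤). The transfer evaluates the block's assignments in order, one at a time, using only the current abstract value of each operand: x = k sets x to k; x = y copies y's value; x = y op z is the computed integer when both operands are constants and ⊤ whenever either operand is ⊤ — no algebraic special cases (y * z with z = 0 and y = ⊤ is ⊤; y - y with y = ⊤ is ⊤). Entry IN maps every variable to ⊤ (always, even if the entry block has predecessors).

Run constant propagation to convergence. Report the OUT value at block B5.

Per-block solution:
  B0: | IN=(all ⊤) | OUT=(all ⊤)
  B1: | IN=(all ⊤) | OUT={e:-2; rest ⊤}
  B2: | IN={e:-2; rest ⊤} | OUT={f:1; rest ⊤}
  B3: | IN={f:1; rest ⊤} | OUT={c:-2, f:1; rest ⊤}
  B4: | IN={c:-2, f:1; rest ⊤} | OUT={e:-2, f:1; rest ⊤}
  B5: | IN={e:-2, f:1; rest ⊤} | OUT={b:6, e:-2, f:1; rest ⊤}

Merge at B5: IN[B5] = OUT[B4] = {a: ⊤, b: ⊤, c: ⊤, d: ⊤, e: -2, f: 1}
Applying B5's transfer function to that IN value gives OUT[B5] (row B5 above).

Answer: {a: ⊤, b: 6, c: ⊤, d: ⊤, e: -2, f: 1}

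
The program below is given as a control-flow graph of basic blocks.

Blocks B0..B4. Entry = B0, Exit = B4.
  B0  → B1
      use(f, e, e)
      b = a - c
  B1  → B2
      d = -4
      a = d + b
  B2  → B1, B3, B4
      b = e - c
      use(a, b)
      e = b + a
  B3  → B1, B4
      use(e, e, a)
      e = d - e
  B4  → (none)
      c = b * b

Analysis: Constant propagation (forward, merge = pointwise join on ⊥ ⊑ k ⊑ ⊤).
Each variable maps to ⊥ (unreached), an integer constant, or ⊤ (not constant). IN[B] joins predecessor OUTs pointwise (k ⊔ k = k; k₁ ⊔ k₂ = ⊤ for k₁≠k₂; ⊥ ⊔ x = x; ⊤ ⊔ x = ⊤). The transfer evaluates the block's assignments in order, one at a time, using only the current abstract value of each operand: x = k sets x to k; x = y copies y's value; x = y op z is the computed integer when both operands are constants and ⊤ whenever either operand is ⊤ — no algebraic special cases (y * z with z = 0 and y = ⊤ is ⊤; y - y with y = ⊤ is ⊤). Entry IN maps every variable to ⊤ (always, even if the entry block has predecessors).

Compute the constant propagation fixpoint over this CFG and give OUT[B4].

Fixpoint table:
  B0:  IN=(all ⊤)  OUT=(all ⊤)
  B1:  IN=(all ⊤)  OUT={d:-4; rest ⊤}
  B2:  IN={d:-4; rest ⊤}  OUT={d:-4; rest ⊤}
  B3:  IN={d:-4; rest ⊤}  OUT={d:-4; rest ⊤}
  B4:  IN={d:-4; rest ⊤}  OUT={d:-4; rest ⊤}

Merge at B4: IN[B4] = OUT[B2] ⊔ OUT[B3] = {a: ⊤, b: ⊤, c: ⊤, d: -4, e: ⊤, f: ⊤}
Applying B4's transfer function to that IN value gives OUT[B4] (row B4 above).

Answer: {a: ⊤, b: ⊤, c: ⊤, d: -4, e: ⊤, f: ⊤}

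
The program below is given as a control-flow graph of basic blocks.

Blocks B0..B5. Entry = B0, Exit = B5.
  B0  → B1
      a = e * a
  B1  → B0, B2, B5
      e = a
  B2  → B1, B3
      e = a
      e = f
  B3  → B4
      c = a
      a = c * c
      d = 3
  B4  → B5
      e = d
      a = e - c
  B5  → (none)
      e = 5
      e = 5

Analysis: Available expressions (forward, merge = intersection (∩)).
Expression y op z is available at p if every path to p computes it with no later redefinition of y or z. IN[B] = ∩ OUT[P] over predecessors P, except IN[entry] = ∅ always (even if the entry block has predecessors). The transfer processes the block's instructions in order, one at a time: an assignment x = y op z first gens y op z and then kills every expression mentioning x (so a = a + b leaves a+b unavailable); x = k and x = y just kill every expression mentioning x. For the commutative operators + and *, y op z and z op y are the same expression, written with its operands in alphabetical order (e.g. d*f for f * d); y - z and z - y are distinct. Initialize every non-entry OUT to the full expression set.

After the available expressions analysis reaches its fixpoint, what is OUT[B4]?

Fixpoint table:
  B0:   IN={}   OUT={}
  B1:   IN={}   OUT={}
  B2:   IN={}   OUT={}
  B3:   IN={}   OUT={c*c}
  B4:   IN={c*c}   OUT={c*c, e-c}
  B5:   IN={}   OUT={}

Merge at B4: IN[B4] = OUT[B3] = {c*c}
Applying B4's transfer function to that IN value gives OUT[B4] (row B4 above).

Answer: {c*c, e-c}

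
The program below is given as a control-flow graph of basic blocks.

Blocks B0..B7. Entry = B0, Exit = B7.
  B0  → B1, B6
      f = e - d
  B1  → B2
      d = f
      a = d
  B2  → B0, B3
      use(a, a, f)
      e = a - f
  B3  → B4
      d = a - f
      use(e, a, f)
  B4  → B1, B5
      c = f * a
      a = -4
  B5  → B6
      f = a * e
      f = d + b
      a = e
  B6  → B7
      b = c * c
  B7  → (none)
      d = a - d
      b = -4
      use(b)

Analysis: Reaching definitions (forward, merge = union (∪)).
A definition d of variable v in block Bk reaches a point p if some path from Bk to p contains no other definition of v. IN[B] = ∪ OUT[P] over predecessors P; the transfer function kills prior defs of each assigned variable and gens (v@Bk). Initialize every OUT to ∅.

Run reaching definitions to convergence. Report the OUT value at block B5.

Answer: {a@B5, c@B4, d@B3, e@B2, f@B5}

Working:
Fixpoint table:
  B0:  IN={a@B1, c@B4, d@B1, e@B2, f@B0}  OUT={a@B1, c@B4, d@B1, e@B2, f@B0}
  B1:  IN={a@B1, a@B4, c@B4, d@B1, d@B3, e@B2, f@B0}  OUT={a@B1, c@B4, d@B1, e@B2, f@B0}
  B2:  IN={a@B1, c@B4, d@B1, e@B2, f@B0}  OUT={a@B1, c@B4, d@B1, e@B2, f@B0}
  B3:  IN={a@B1, c@B4, d@B1, e@B2, f@B0}  OUT={a@B1, c@B4, d@B3, e@B2, f@B0}
  B4:  IN={a@B1, c@B4, d@B3, e@B2, f@B0}  OUT={a@B4, c@B4, d@B3, e@B2, f@B0}
  B5:  IN={a@B4, c@B4, d@B3, e@B2, f@B0}  OUT={a@B5, c@B4, d@B3, e@B2, f@B5}
  B6:  IN={a@B1, a@B5, c@B4, d@B1, d@B3, e@B2, f@B0, f@B5}  OUT={a@B1, a@B5, b@B6, c@B4, d@B1, d@B3, e@B2, f@B0, f@B5}
  B7:  IN={a@B1, a@B5, b@B6, c@B4, d@B1, d@B3, e@B2, f@B0, f@B5}  OUT={a@B1, a@B5, b@B7, c@B4, d@B7, e@B2, f@B0, f@B5}

Merge at B5: IN[B5] = OUT[B4] = {a@B4, c@B4, d@B3, e@B2, f@B0}
Applying B5's transfer function to that IN value gives OUT[B5] (row B5 above).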